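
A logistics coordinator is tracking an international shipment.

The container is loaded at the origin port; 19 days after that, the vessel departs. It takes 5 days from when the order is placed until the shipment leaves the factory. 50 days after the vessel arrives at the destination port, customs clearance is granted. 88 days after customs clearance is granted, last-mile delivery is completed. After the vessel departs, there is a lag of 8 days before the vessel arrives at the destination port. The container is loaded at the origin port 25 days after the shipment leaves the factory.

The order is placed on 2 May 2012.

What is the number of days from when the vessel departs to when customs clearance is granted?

Causal path: the vessel departs → the vessel arrives at the destination port → customs clearance is granted.
Total delay along the path: 8 + 50 = 58 days.

58 days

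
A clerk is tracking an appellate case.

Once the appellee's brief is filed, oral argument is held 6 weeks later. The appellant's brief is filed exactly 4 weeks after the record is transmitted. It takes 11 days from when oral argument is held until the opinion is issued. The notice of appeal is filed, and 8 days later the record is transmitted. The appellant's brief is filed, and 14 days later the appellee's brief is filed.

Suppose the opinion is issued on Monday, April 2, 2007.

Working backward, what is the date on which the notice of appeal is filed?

Wednesday, December 20, 2006

The opinion is issued: Apr 2, 2007.
Oral argument is held: Apr 2, 2007 − 11 days = Mar 22, 2007.
The appellee's brief is filed: Mar 22, 2007 − 6 weeks = Feb 8, 2007.
The appellant's brief is filed: Feb 8, 2007 − 14 days = Jan 25, 2007.
The record is transmitted: Jan 25, 2007 − 4 weeks = Dec 28, 2006.
The notice of appeal is filed: Dec 28, 2006 − 8 days = Dec 20, 2006.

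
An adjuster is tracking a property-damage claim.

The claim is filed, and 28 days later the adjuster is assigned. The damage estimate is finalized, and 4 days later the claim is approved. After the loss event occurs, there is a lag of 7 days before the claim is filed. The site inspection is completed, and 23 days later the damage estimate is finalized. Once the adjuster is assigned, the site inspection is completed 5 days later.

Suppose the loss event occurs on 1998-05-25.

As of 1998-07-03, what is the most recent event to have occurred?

The loss event occurs: May 25, 1998.
The claim is filed: May 25, 1998 + 7 days = Jun 1, 1998.
The adjuster is assigned: Jun 1, 1998 + 28 days = Jun 29, 1998.
The site inspection is completed: Jun 29, 1998 + 5 days = Jul 4, 1998.
The damage estimate is finalized: Jul 4, 1998 + 23 days = Jul 27, 1998.
The claim is approved: Jul 27, 1998 + 4 days = Jul 31, 1998.
Jul 3, 1998 falls between when the adjuster is assigned (Jun 29, 1998) and when the site inspection is completed (Jul 4, 1998).

The adjuster is assigned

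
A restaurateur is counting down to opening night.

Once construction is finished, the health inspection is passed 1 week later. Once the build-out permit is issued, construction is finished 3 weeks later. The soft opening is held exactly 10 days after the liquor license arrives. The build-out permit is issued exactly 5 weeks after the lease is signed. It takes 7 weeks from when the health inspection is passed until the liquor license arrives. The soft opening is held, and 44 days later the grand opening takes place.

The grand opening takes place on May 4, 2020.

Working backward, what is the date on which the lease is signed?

The grand opening takes place: May 4, 2020.
The soft opening is held: May 4, 2020 − 44 days = Mar 21, 2020.
The liquor license arrives: Mar 21, 2020 − 10 days = Mar 11, 2020.
The health inspection is passed: Mar 11, 2020 − 7 weeks = Jan 22, 2020.
Construction is finished: Jan 22, 2020 − 1 week = Jan 15, 2020.
The build-out permit is issued: Jan 15, 2020 − 3 weeks = Dec 25, 2019.
The lease is signed: Dec 25, 2019 − 5 weeks = Nov 20, 2019.

Nov 20, 2019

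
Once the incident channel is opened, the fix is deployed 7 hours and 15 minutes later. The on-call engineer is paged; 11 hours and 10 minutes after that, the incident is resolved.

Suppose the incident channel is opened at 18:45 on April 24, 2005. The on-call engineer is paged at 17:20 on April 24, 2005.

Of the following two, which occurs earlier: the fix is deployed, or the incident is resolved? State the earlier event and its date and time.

The incident channel is opened: 18:45 Apr 24, 2005.
The fix is deployed: 18:45 Apr 24, 2005 + 7h15m = 02:00 Apr 25, 2005.
The on-call engineer is paged: 17:20 Apr 24, 2005.
The incident is resolved: 17:20 Apr 24, 2005 + 11h10m = 04:30 Apr 25, 2005.
Comparing: the fix is deployed at 02:00 Apr 25, 2005 vs the incident is resolved at 04:30 Apr 25, 2005. Earlier: the fix is deployed.

The fix is deployed — 02:00 on April 25, 2005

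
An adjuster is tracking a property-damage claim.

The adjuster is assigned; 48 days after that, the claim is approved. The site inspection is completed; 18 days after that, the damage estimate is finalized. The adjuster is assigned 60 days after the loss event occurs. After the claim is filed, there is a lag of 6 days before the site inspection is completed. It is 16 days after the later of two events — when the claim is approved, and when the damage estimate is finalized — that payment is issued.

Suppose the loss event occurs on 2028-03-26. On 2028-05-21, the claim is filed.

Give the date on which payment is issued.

The loss event occurs: Mar 26, 2028.
The adjuster is assigned: Mar 26, 2028 + 60 days = May 25, 2028.
The claim is approved: May 25, 2028 + 48 days = Jul 12, 2028.
The claim is filed: May 21, 2028.
The site inspection is completed: May 21, 2028 + 6 days = May 27, 2028.
The damage estimate is finalized: May 27, 2028 + 18 days = Jun 14, 2028.
Both prerequisites met — the claim is approved (Jul 12, 2028), the damage estimate is finalized (Jun 14, 2028); the later is Jul 12, 2028.
Payment is issued: Jul 12, 2028 + 16 days = Jul 28, 2028.

2028-07-28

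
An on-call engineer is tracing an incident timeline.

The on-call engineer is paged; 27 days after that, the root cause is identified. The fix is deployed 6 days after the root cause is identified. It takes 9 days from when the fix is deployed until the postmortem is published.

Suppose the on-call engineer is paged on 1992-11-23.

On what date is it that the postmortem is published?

1993-01-04

The on-call engineer is paged: Nov 23, 1992.
The root cause is identified: Nov 23, 1992 + 27 days = Dec 20, 1992.
The fix is deployed: Dec 20, 1992 + 6 days = Dec 26, 1992.
The postmortem is published: Dec 26, 1992 + 9 days = Jan 4, 1993.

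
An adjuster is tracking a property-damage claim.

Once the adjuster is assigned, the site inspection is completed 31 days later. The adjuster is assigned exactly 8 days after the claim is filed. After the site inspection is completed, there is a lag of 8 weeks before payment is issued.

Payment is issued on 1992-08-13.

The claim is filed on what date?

1992-05-10

Payment is issued: Aug 13, 1992.
The site inspection is completed: Aug 13, 1992 − 8 weeks = Jun 18, 1992.
The adjuster is assigned: Jun 18, 1992 − 31 days = May 18, 1992.
The claim is filed: May 18, 1992 − 8 days = May 10, 1992.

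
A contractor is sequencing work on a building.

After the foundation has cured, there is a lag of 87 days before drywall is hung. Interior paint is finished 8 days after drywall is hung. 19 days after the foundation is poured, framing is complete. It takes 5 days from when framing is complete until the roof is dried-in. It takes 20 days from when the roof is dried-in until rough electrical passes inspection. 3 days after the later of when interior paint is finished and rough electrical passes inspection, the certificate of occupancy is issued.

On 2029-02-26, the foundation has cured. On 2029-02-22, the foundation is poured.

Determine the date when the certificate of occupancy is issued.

The foundation has cured: Feb 26, 2029.
Drywall is hung: Feb 26, 2029 + 87 days = May 24, 2029.
Interior paint is finished: May 24, 2029 + 8 days = Jun 1, 2029.
The foundation is poured: Feb 22, 2029.
Framing is complete: Feb 22, 2029 + 19 days = Mar 13, 2029.
The roof is dried-in: Mar 13, 2029 + 5 days = Mar 18, 2029.
Rough electrical passes inspection: Mar 18, 2029 + 20 days = Apr 7, 2029.
Both prerequisites met — interior paint is finished (Jun 1, 2029), rough electrical passes inspection (Apr 7, 2029); the later is Jun 1, 2029.
The certificate of occupancy is issued: Jun 1, 2029 + 3 days = Jun 4, 2029.

2029-06-04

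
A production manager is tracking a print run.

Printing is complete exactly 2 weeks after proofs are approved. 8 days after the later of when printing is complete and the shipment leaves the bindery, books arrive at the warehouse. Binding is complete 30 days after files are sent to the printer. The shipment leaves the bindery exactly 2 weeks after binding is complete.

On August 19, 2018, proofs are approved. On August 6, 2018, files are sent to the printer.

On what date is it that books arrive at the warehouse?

September 27, 2018

Proofs are approved: Aug 19, 2018.
Printing is complete: Aug 19, 2018 + 2 weeks = Sep 2, 2018.
Files are sent to the printer: Aug 6, 2018.
Binding is complete: Aug 6, 2018 + 30 days = Sep 5, 2018.
The shipment leaves the bindery: Sep 5, 2018 + 2 weeks = Sep 19, 2018.
Both prerequisites met — printing is complete (Sep 2, 2018), the shipment leaves the bindery (Sep 19, 2018); the later is Sep 19, 2018.
Books arrive at the warehouse: Sep 19, 2018 + 8 days = Sep 27, 2018.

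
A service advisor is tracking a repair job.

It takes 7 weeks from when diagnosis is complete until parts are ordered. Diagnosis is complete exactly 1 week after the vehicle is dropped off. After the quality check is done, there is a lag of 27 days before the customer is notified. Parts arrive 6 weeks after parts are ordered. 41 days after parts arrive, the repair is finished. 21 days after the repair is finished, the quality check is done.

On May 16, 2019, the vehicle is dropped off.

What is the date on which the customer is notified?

The vehicle is dropped off: May 16, 2019.
Diagnosis is complete: May 16, 2019 + 1 week = May 23, 2019.
Parts are ordered: May 23, 2019 + 7 weeks = Jul 11, 2019.
Parts arrive: Jul 11, 2019 + 6 weeks = Aug 22, 2019.
The repair is finished: Aug 22, 2019 + 41 days = Oct 2, 2019.
The quality check is done: Oct 2, 2019 + 21 days = Oct 23, 2019.
The customer is notified: Oct 23, 2019 + 27 days = Nov 19, 2019.

November 19, 2019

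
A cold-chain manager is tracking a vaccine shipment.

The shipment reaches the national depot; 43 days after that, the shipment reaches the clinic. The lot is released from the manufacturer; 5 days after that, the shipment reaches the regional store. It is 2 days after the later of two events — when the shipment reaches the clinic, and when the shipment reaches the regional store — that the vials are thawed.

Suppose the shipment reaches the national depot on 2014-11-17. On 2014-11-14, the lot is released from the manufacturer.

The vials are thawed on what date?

2015-01-01

The shipment reaches the national depot: Nov 17, 2014.
The shipment reaches the clinic: Nov 17, 2014 + 43 days = Dec 30, 2014.
The lot is released from the manufacturer: Nov 14, 2014.
The shipment reaches the regional store: Nov 14, 2014 + 5 days = Nov 19, 2014.
Both prerequisites met — the shipment reaches the clinic (Dec 30, 2014), the shipment reaches the regional store (Nov 19, 2014); the later is Dec 30, 2014.
The vials are thawed: Dec 30, 2014 + 2 days = Jan 1, 2015.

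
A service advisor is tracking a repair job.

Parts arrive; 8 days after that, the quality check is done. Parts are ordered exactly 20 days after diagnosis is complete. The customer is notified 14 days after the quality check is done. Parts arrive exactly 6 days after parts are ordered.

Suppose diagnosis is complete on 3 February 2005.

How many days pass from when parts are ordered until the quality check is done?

Causal path: parts are ordered → parts arrive → the quality check is done.
Total delay along the path: 6 + 8 = 14 days.

14 days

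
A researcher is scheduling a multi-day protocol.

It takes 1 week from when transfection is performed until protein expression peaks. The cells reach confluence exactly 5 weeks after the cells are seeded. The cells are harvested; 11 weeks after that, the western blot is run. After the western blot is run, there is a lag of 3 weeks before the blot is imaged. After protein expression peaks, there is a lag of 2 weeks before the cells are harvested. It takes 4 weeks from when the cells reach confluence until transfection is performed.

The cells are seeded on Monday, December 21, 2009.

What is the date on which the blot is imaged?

Monday, June 21, 2010

The cells are seeded: Dec 21, 2009.
The cells reach confluence: Dec 21, 2009 + 5 weeks = Jan 25, 2010.
Transfection is performed: Jan 25, 2010 + 4 weeks = Feb 22, 2010.
Protein expression peaks: Feb 22, 2010 + 1 week = Mar 1, 2010.
The cells are harvested: Mar 1, 2010 + 2 weeks = Mar 15, 2010.
The western blot is run: Mar 15, 2010 + 11 weeks = May 31, 2010.
The blot is imaged: May 31, 2010 + 3 weeks = Jun 21, 2010.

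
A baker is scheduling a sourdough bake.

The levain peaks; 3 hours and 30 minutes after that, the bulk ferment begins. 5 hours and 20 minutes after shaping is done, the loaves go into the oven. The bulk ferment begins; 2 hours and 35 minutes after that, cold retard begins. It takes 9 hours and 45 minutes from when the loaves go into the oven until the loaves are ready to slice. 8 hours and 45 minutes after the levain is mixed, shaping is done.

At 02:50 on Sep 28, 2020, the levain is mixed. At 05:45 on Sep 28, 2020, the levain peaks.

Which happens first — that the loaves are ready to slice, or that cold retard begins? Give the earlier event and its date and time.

The levain is mixed: 02:50 Sep 28, 2020.
Shaping is done: 02:50 Sep 28, 2020 + 8h45m = 11:35 Sep 28, 2020.
The loaves go into the oven: 11:35 Sep 28, 2020 + 5h20m = 16:55 Sep 28, 2020.
The loaves are ready to slice: 16:55 Sep 28, 2020 + 9h45m = 02:40 Sep 29, 2020.
The levain peaks: 05:45 Sep 28, 2020.
The bulk ferment begins: 05:45 Sep 28, 2020 + 3h30m = 09:15 Sep 28, 2020.
Cold retard begins: 09:15 Sep 28, 2020 + 2h35m = 11:50 Sep 28, 2020.
Comparing: the loaves are ready to slice at 02:40 Sep 29, 2020 vs cold retard begins at 11:50 Sep 28, 2020. Earlier: cold retard begins.

Cold retard begins — 11:50 on Sep 28, 2020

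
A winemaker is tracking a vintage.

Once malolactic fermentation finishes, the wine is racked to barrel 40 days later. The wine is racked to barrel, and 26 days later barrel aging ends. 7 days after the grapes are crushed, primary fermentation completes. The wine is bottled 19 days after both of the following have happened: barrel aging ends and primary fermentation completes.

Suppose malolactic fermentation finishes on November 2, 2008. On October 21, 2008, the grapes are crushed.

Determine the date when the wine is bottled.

January 26, 2009

Malolactic fermentation finishes: Nov 2, 2008.
The wine is racked to barrel: Nov 2, 2008 + 40 days = Dec 12, 2008.
Barrel aging ends: Dec 12, 2008 + 26 days = Jan 7, 2009.
The grapes are crushed: Oct 21, 2008.
Primary fermentation completes: Oct 21, 2008 + 7 days = Oct 28, 2008.
Both prerequisites met — barrel aging ends (Jan 7, 2009), primary fermentation completes (Oct 28, 2008); the later is Jan 7, 2009.
The wine is bottled: Jan 7, 2009 + 19 days = Jan 26, 2009.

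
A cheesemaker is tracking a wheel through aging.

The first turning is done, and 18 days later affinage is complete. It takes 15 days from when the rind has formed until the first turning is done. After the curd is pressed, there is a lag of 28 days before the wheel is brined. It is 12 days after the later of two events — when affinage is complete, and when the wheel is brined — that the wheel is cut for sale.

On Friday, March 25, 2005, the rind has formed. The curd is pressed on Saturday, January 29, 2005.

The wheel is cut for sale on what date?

Monday, May 9, 2005

The rind has formed: Mar 25, 2005.
The first turning is done: Mar 25, 2005 + 15 days = Apr 9, 2005.
Affinage is complete: Apr 9, 2005 + 18 days = Apr 27, 2005.
The curd is pressed: Jan 29, 2005.
The wheel is brined: Jan 29, 2005 + 28 days = Feb 26, 2005.
Both prerequisites met — affinage is complete (Apr 27, 2005), the wheel is brined (Feb 26, 2005); the later is Apr 27, 2005.
The wheel is cut for sale: Apr 27, 2005 + 12 days = May 9, 2005.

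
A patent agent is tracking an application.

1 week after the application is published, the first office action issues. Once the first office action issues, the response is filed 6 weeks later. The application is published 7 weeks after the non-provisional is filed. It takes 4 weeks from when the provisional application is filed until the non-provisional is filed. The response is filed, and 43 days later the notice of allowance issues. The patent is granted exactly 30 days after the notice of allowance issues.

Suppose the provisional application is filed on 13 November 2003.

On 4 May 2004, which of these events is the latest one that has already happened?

The provisional application is filed: Nov 13, 2003.
The non-provisional is filed: Nov 13, 2003 + 4 weeks = Dec 11, 2003.
The application is published: Dec 11, 2003 + 7 weeks = Jan 29, 2004.
The first office action issues: Jan 29, 2004 + 1 week = Feb 5, 2004.
The response is filed: Feb 5, 2004 + 6 weeks = Mar 18, 2004.
The notice of allowance issues: Mar 18, 2004 + 43 days = Apr 30, 2004.
The patent is granted: Apr 30, 2004 + 30 days = May 30, 2004.
May 4, 2004 falls between when the notice of allowance issues (Apr 30, 2004) and when the patent is granted (May 30, 2004).

The notice of allowance issues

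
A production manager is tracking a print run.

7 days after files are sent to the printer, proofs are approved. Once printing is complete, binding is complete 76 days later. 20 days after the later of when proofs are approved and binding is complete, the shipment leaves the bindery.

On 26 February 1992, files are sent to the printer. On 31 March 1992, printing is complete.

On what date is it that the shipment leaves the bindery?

Files are sent to the printer: Feb 26, 1992.
Proofs are approved: Feb 26, 1992 + 7 days = Mar 4, 1992.
Printing is complete: Mar 31, 1992.
Binding is complete: Mar 31, 1992 + 76 days = Jun 15, 1992.
Both prerequisites met — proofs are approved (Mar 4, 1992), binding is complete (Jun 15, 1992); the later is Jun 15, 1992.
The shipment leaves the bindery: Jun 15, 1992 + 20 days = Jul 5, 1992.

5 July 1992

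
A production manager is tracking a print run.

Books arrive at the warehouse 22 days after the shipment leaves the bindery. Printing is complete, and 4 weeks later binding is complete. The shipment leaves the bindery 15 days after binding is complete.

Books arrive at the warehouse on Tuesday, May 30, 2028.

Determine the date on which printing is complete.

Books arrive at the warehouse: May 30, 2028.
The shipment leaves the bindery: May 30, 2028 − 22 days = May 8, 2028.
Binding is complete: May 8, 2028 − 15 days = Apr 23, 2028.
Printing is complete: Apr 23, 2028 − 4 weeks = Mar 26, 2028.

Sunday, March 26, 2028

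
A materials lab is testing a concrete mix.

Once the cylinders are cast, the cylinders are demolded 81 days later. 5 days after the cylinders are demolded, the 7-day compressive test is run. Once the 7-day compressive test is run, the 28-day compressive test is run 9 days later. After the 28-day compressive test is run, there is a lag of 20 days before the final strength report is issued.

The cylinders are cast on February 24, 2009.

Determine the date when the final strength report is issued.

The cylinders are cast: Feb 24, 2009.
The cylinders are demolded: Feb 24, 2009 + 81 days = May 16, 2009.
The 7-day compressive test is run: May 16, 2009 + 5 days = May 21, 2009.
The 28-day compressive test is run: May 21, 2009 + 9 days = May 30, 2009.
The final strength report is issued: May 30, 2009 + 20 days = Jun 19, 2009.

June 19, 2009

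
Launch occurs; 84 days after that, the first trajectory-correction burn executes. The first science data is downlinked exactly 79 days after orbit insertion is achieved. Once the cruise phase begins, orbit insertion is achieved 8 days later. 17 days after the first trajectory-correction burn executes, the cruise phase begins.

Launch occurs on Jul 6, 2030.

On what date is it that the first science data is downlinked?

Jan 10, 2031

Launch occurs: Jul 6, 2030.
The first trajectory-correction burn executes: Jul 6, 2030 + 84 days = Sep 28, 2030.
The cruise phase begins: Sep 28, 2030 + 17 days = Oct 15, 2030.
Orbit insertion is achieved: Oct 15, 2030 + 8 days = Oct 23, 2030.
The first science data is downlinked: Oct 23, 2030 + 79 days = Jan 10, 2031.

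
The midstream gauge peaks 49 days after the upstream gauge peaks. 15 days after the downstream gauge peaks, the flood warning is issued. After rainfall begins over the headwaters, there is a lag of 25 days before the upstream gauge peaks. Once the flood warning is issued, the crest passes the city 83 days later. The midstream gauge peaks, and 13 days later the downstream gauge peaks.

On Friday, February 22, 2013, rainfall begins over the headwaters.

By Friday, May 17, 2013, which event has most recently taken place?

Rainfall begins over the headwaters: Feb 22, 2013.
The upstream gauge peaks: Feb 22, 2013 + 25 days = Mar 19, 2013.
The midstream gauge peaks: Mar 19, 2013 + 49 days = May 7, 2013.
The downstream gauge peaks: May 7, 2013 + 13 days = May 20, 2013.
The flood warning is issued: May 20, 2013 + 15 days = Jun 4, 2013.
The crest passes the city: Jun 4, 2013 + 83 days = Aug 26, 2013.
May 17, 2013 falls between when the midstream gauge peaks (May 7, 2013) and when the downstream gauge peaks (May 20, 2013).

The midstream gauge peaks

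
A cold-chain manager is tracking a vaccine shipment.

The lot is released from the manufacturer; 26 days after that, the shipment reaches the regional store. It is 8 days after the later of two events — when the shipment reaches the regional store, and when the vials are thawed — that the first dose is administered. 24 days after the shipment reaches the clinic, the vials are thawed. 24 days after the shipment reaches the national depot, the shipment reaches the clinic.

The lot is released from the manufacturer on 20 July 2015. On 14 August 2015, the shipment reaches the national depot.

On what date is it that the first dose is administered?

9 October 2015

The lot is released from the manufacturer: Jul 20, 2015.
The shipment reaches the regional store: Jul 20, 2015 + 26 days = Aug 15, 2015.
The shipment reaches the national depot: Aug 14, 2015.
The shipment reaches the clinic: Aug 14, 2015 + 24 days = Sep 7, 2015.
The vials are thawed: Sep 7, 2015 + 24 days = Oct 1, 2015.
Both prerequisites met — the shipment reaches the regional store (Aug 15, 2015), the vials are thawed (Oct 1, 2015); the later is Oct 1, 2015.
The first dose is administered: Oct 1, 2015 + 8 days = Oct 9, 2015.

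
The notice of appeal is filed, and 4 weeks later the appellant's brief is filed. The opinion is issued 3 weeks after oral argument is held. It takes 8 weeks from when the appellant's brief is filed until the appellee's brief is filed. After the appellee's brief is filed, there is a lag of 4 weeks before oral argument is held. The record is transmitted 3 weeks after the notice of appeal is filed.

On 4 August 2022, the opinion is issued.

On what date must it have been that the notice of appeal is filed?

The opinion is issued: Aug 4, 2022.
Oral argument is held: Aug 4, 2022 − 3 weeks = Jul 14, 2022.
The appellee's brief is filed: Jul 14, 2022 − 4 weeks = Jun 16, 2022.
The appellant's brief is filed: Jun 16, 2022 − 8 weeks = Apr 21, 2022.
The notice of appeal is filed: Apr 21, 2022 − 4 weeks = Mar 24, 2022.

24 March 2022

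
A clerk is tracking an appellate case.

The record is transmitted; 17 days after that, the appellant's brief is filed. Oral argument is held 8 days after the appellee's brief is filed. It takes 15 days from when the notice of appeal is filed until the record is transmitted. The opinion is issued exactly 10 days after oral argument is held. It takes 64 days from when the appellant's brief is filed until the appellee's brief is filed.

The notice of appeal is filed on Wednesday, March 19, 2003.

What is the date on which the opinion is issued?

Friday, July 11, 2003

The notice of appeal is filed: Mar 19, 2003.
The record is transmitted: Mar 19, 2003 + 15 days = Apr 3, 2003.
The appellant's brief is filed: Apr 3, 2003 + 17 days = Apr 20, 2003.
The appellee's brief is filed: Apr 20, 2003 + 64 days = Jun 23, 2003.
Oral argument is held: Jun 23, 2003 + 8 days = Jul 1, 2003.
The opinion is issued: Jul 1, 2003 + 10 days = Jul 11, 2003.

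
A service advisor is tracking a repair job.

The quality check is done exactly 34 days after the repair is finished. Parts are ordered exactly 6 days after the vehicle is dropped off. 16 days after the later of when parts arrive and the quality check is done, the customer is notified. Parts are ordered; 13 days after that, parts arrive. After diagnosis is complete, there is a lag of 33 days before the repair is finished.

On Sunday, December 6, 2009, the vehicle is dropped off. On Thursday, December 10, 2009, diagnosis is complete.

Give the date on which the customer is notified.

Wednesday, March 3, 2010

The vehicle is dropped off: Dec 6, 2009.
Parts are ordered: Dec 6, 2009 + 6 days = Dec 12, 2009.
Parts arrive: Dec 12, 2009 + 13 days = Dec 25, 2009.
Diagnosis is complete: Dec 10, 2009.
The repair is finished: Dec 10, 2009 + 33 days = Jan 12, 2010.
The quality check is done: Jan 12, 2010 + 34 days = Feb 15, 2010.
Both prerequisites met — parts arrive (Dec 25, 2009), the quality check is done (Feb 15, 2010); the later is Feb 15, 2010.
The customer is notified: Feb 15, 2010 + 16 days = Mar 3, 2010.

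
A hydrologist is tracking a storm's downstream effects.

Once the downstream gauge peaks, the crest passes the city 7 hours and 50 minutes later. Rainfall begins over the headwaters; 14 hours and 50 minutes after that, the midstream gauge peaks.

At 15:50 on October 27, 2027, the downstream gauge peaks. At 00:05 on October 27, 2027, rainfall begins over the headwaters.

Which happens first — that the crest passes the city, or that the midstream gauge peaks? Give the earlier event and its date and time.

The downstream gauge peaks: 15:50 Oct 27, 2027.
The crest passes the city: 15:50 Oct 27, 2027 + 7h50m = 23:40 Oct 27, 2027.
Rainfall begins over the headwaters: 00:05 Oct 27, 2027.
The midstream gauge peaks: 00:05 Oct 27, 2027 + 14h50m = 14:55 Oct 27, 2027.
Comparing: the crest passes the city at 23:40 Oct 27, 2027 vs the midstream gauge peaks at 14:55 Oct 27, 2027. Earlier: the midstream gauge peaks.

The midstream gauge peaks — 14:55 on October 27, 2027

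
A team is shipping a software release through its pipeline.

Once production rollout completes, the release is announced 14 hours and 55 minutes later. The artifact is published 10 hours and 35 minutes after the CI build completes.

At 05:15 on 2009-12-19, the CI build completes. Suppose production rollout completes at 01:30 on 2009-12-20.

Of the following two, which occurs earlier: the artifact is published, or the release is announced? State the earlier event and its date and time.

The CI build completes: 05:15 Dec 19, 2009.
The artifact is published: 05:15 Dec 19, 2009 + 10h35m = 15:50 Dec 19, 2009.
Production rollout completes: 01:30 Dec 20, 2009.
The release is announced: 01:30 Dec 20, 2009 + 14h55m = 16:25 Dec 20, 2009.
Comparing: the artifact is published at 15:50 Dec 19, 2009 vs the release is announced at 16:25 Dec 20, 2009. Earlier: the artifact is published.

The artifact is published — 15:50 on 2009-12-19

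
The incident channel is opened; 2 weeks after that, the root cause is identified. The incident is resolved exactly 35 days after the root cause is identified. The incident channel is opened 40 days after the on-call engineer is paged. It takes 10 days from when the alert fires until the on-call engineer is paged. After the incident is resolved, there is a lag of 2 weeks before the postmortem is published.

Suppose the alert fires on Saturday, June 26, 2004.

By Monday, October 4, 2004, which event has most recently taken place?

The incident is resolved

The alert fires: Jun 26, 2004.
The on-call engineer is paged: Jun 26, 2004 + 10 days = Jul 6, 2004.
The incident channel is opened: Jul 6, 2004 + 40 days = Aug 15, 2004.
The root cause is identified: Aug 15, 2004 + 2 weeks = Aug 29, 2004.
The incident is resolved: Aug 29, 2004 + 35 days = Oct 3, 2004.
The postmortem is published: Oct 3, 2004 + 2 weeks = Oct 17, 2004.
Oct 4, 2004 falls between when the incident is resolved (Oct 3, 2004) and when the postmortem is published (Oct 17, 2004).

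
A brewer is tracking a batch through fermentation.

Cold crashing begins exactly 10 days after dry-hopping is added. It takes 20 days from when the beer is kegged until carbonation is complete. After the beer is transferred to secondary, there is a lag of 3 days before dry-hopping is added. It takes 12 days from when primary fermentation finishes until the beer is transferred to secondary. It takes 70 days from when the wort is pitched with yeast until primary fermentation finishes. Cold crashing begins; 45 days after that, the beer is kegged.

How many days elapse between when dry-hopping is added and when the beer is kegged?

Causal path: dry-hopping is added → cold crashing begins → the beer is kegged.
Total delay along the path: 10 + 45 = 55 days.

55 days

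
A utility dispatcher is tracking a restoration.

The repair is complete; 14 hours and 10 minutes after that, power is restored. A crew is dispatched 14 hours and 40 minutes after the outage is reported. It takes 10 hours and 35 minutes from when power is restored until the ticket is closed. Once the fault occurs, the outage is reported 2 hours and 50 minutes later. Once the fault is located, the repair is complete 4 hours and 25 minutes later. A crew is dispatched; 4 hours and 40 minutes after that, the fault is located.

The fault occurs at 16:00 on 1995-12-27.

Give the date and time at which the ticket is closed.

19:20 on 1995-12-29

The fault occurs: 16:00 Dec 27, 1995.
The outage is reported: 16:00 Dec 27, 1995 + 2h50m = 18:50 Dec 27, 1995.
A crew is dispatched: 18:50 Dec 27, 1995 + 14h40m = 09:30 Dec 28, 1995.
The fault is located: 09:30 Dec 28, 1995 + 4h40m = 14:10 Dec 28, 1995.
The repair is complete: 14:10 Dec 28, 1995 + 4h25m = 18:35 Dec 28, 1995.
Power is restored: 18:35 Dec 28, 1995 + 14h10m = 08:45 Dec 29, 1995.
The ticket is closed: 08:45 Dec 29, 1995 + 10h35m = 19:20 Dec 29, 1995.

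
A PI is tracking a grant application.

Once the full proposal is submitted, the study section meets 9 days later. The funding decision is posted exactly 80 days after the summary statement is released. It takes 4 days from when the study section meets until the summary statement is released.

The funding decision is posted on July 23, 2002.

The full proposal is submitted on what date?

The funding decision is posted: Jul 23, 2002.
The summary statement is released: Jul 23, 2002 − 80 days = May 4, 2002.
The study section meets: May 4, 2002 − 4 days = Apr 30, 2002.
The full proposal is submitted: Apr 30, 2002 − 9 days = Apr 21, 2002.

April 21, 2002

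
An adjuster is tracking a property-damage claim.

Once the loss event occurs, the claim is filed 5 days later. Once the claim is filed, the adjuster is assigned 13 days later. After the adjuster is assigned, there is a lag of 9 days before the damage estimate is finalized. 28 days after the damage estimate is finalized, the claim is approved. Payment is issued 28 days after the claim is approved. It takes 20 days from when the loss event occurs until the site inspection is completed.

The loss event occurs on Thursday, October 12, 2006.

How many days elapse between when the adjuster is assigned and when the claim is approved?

37 days

Causal path: the adjuster is assigned → the damage estimate is finalized → the claim is approved.
Total delay along the path: 9 + 28 = 37 days.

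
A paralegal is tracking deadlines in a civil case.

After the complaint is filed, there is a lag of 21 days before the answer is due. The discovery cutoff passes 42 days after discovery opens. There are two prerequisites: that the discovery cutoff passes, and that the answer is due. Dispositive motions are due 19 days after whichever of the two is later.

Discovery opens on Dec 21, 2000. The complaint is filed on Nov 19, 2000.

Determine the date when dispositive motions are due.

Feb 20, 2001

Discovery opens: Dec 21, 2000.
The discovery cutoff passes: Dec 21, 2000 + 42 days = Feb 1, 2001.
The complaint is filed: Nov 19, 2000.
The answer is due: Nov 19, 2000 + 21 days = Dec 10, 2000.
Both prerequisites met — the discovery cutoff passes (Feb 1, 2001), the answer is due (Dec 10, 2000); the later is Feb 1, 2001.
Dispositive motions are due: Feb 1, 2001 + 19 days = Feb 20, 2001.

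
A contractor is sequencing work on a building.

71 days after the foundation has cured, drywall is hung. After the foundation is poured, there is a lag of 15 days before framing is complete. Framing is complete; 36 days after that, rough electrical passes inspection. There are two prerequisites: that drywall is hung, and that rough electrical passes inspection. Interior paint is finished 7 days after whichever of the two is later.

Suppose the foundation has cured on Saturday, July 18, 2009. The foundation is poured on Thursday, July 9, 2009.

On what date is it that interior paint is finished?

The foundation has cured: Jul 18, 2009.
Drywall is hung: Jul 18, 2009 + 71 days = Sep 27, 2009.
The foundation is poured: Jul 9, 2009.
Framing is complete: Jul 9, 2009 + 15 days = Jul 24, 2009.
Rough electrical passes inspection: Jul 24, 2009 + 36 days = Aug 29, 2009.
Both prerequisites met — drywall is hung (Sep 27, 2009), rough electrical passes inspection (Aug 29, 2009); the later is Sep 27, 2009.
Interior paint is finished: Sep 27, 2009 + 7 days = Oct 4, 2009.

Sunday, October 4, 2009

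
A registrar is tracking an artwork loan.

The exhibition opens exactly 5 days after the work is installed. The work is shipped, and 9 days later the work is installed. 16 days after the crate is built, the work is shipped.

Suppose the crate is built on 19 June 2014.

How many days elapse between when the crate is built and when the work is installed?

Causal path: the crate is built → the work is shipped → the work is installed.
Total delay along the path: 16 + 9 = 25 days.

25 days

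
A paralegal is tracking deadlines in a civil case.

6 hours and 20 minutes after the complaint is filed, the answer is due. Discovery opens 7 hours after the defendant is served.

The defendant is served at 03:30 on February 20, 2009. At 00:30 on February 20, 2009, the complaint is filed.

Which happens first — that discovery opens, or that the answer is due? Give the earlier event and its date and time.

The defendant is served: 03:30 Feb 20, 2009.
Discovery opens: 03:30 Feb 20, 2009 + 7h = 10:30 Feb 20, 2009.
The complaint is filed: 00:30 Feb 20, 2009.
The answer is due: 00:30 Feb 20, 2009 + 6h20m = 06:50 Feb 20, 2009.
Comparing: discovery opens at 10:30 Feb 20, 2009 vs the answer is due at 06:50 Feb 20, 2009. Earlier: the answer is due.

The answer is due — 06:50 on February 20, 2009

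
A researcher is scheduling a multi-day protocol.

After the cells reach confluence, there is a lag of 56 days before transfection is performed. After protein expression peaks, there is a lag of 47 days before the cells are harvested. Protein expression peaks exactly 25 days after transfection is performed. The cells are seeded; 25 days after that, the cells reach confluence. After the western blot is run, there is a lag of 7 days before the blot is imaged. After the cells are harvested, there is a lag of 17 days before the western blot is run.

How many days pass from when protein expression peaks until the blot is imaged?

Causal path: protein expression peaks → the cells are harvested → the western blot is run → the blot is imaged.
Total delay along the path: 47 + 17 + 7 = 71 days.

71 days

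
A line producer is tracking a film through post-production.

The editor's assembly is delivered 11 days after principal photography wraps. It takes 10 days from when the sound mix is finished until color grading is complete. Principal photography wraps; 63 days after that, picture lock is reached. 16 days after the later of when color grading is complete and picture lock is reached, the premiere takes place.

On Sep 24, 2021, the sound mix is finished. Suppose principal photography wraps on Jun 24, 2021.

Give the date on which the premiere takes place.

Oct 20, 2021

The sound mix is finished: Sep 24, 2021.
Color grading is complete: Sep 24, 2021 + 10 days = Oct 4, 2021.
Principal photography wraps: Jun 24, 2021.
Picture lock is reached: Jun 24, 2021 + 63 days = Aug 26, 2021.
Both prerequisites met — color grading is complete (Oct 4, 2021), picture lock is reached (Aug 26, 2021); the later is Oct 4, 2021.
The premiere takes place: Oct 4, 2021 + 16 days = Oct 20, 2021.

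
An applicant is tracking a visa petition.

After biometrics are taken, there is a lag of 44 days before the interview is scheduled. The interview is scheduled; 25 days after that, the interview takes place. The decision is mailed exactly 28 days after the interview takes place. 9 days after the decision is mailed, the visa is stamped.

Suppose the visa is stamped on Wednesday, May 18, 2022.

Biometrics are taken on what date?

Tuesday, February 1, 2022

The visa is stamped: May 18, 2022.
The decision is mailed: May 18, 2022 − 9 days = May 9, 2022.
The interview takes place: May 9, 2022 − 28 days = Apr 11, 2022.
The interview is scheduled: Apr 11, 2022 − 25 days = Mar 17, 2022.
Biometrics are taken: Mar 17, 2022 − 44 days = Feb 1, 2022.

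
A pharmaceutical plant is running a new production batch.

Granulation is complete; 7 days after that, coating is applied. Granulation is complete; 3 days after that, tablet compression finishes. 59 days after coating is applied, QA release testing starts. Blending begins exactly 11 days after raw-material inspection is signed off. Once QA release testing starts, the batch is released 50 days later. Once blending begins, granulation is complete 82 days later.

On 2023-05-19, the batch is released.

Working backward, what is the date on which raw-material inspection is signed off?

2022-10-22

The batch is released: May 19, 2023.
QA release testing starts: May 19, 2023 − 50 days = Mar 30, 2023.
Coating is applied: Mar 30, 2023 − 59 days = Jan 30, 2023.
Granulation is complete: Jan 30, 2023 − 7 days = Jan 23, 2023.
Blending begins: Jan 23, 2023 − 82 days = Nov 2, 2022.
Raw-material inspection is signed off: Nov 2, 2022 − 11 days = Oct 22, 2022.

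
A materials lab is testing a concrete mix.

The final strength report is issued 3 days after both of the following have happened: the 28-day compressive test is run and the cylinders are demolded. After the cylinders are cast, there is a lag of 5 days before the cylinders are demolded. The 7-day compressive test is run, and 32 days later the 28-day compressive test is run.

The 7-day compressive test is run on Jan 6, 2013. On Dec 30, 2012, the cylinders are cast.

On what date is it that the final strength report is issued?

Feb 10, 2013

The 7-day compressive test is run: Jan 6, 2013.
The 28-day compressive test is run: Jan 6, 2013 + 32 days = Feb 7, 2013.
The cylinders are cast: Dec 30, 2012.
The cylinders are demolded: Dec 30, 2012 + 5 days = Jan 4, 2013.
Both prerequisites met — the 28-day compressive test is run (Feb 7, 2013), the cylinders are demolded (Jan 4, 2013); the later is Feb 7, 2013.
The final strength report is issued: Feb 7, 2013 + 3 days = Feb 10, 2013.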